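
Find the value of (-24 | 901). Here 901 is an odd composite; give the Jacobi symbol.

-1

First reduce: -24 ≡ 877 (mod 901).
Reciprocity: 877 ≡ 1 and 901 ≡ 1 (mod 4), so (877/901) = +(901/877).
Reduce top mod 877: now compute (24/877).
Pull out 2^3: since 877 ≡ 5 (mod 8), (2/877) = -1, so (2/877)^3 = -1.
Reciprocity: 3 ≡ 3 and 877 ≡ 1 (mod 4), so (3/877) = +(877/3).
Reduce top mod 3: now compute (1/3).
Reached (1/3) = 1. Collecting the sign flips along the way, the symbol is -1.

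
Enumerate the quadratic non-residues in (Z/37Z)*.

Square k = 1,…,18 (k and 37−k give the same square):
1²=1, 2²=4, 3²=9, 4²=16, 5²=25, 6²=36, 7²≡12, 8²≡27, 9²≡7, 10²≡26, 11²≡10, 12²≡33, 13²≡21, 14²≡11, 15²≡3, 16²≡34, 17²≡30, 18²≡28 (mod 37).
The residues are {1, 3, 4, 7, 9, 10, 11, 12, 16, 21, 25, 26, 27, 28, 30, 33, 34, 36}; the non-residues are the remaining 18 nonzero classes.

2,5,6,8,13,14,15,17,18,19,20,22,23,24,29,31,32,35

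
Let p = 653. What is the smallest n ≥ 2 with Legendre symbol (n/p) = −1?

2

(2/653) = −1, so 2 is the smallest positive non-residue mod 653.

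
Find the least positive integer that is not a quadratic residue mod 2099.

2

(2/2099) = −1, so 2 is the smallest positive non-residue mod 2099.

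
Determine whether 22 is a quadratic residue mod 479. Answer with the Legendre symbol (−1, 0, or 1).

Pull out 2: since 479 ≡ 7 (mod 8), (2/479) = +1.
Reciprocity: 11 ≡ 3 and 479 ≡ 3 (mod 4), so (11/479) = −(479/11).
Reduce top mod 11: now compute (6/11).
Pull out 2: since 11 ≡ 3 (mod 8), (2/11) = -1.
Reciprocity: 3 ≡ 3 and 11 ≡ 3 (mod 4), so (3/11) = −(11/3).
Reduce top mod 3: now compute (2/3).
Pull out 2: since 3 ≡ 3 (mod 8), (2/3) = -1.
Reached (1/3) = 1. Collecting the sign flips along the way, the symbol is +1.

1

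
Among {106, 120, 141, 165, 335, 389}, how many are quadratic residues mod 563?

3

(106/563) = +1 → QR.
(120/563) = +1 → QR.
(141/563) = +1 → QR.
(165/563) = -1 → non-residue.
(335/563) = -1 → non-residue.
(389/563) = -1 → non-residue.
Total quadratic residues among the 6: 3.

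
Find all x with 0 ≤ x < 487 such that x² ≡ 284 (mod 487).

Since 487 ≡ 3 (mod 4), a square root of 284 is 284^((487+1)/4) = 284^122 mod 487.
Repeated squaring: 284^2≡301, 284^4≡19, 284^8≡361, 284^16≡292, 284^32≡39, 284^64≡60 (mod 487).
284^122 = 284^(64+32+16+8+2) ≡ 166 (mod 487).
Check: 166² = 27556 ≡ 284 (mod 487). The two roots are 166 and 321.

166, 321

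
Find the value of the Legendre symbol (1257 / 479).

-1

First reduce: 1257 ≡ 299 (mod 479).
Reciprocity: 299 ≡ 3 and 479 ≡ 3 (mod 4), so (299/479) = −(479/299).
Reduce top mod 299: now compute (180/299).
Pull out 2^2: since 299 ≡ 3 (mod 8), (2/299) = -1, so (2/299)^2 = +1.
Reciprocity: 45 ≡ 1 and 299 ≡ 3 (mod 4), so (45/299) = +(299/45).
Reduce top mod 45: now compute (29/45).
Reciprocity: 29 ≡ 1 and 45 ≡ 1 (mod 4), so (29/45) = +(45/29).
Reduce top mod 29: now compute (16/29).
Pull out 2^4: since 29 ≡ 5 (mod 8), (2/29) = -1, so (2/29)^4 = +1.
Reached (1/29) = 1. Collecting the sign flips along the way, the symbol is -1.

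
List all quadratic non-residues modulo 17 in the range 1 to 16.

Square k = 1,…,8 (k and 17−k give the same square):
1²=1, 2²=4, 3²=9, 4²=16, 5²≡8, 6²≡2, 7²≡15, 8²≡13 (mod 17).
The residues are {1, 2, 4, 8, 9, 13, 15, 16}; the non-residues are the remaining 8 nonzero classes.

3,5,6,7,10,11,12,14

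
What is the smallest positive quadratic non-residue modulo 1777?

(2/1777) = +1, so 2 is a residue.
(3/1777) = +1, so 3 is a residue.
(4/1777) = +1, so 4 is a residue.
(5/1777) = −1, so 5 is the smallest positive non-residue mod 1777.

5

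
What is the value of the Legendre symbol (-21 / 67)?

-1

First reduce: -21 ≡ 46 (mod 67).
Pull out 2: since 67 ≡ 3 (mod 8), (2/67) = -1.
Reciprocity: 23 ≡ 3 and 67 ≡ 3 (mod 4), so (23/67) = −(67/23).
Reduce top mod 23: now compute (21/23).
Reciprocity: 21 ≡ 1 and 23 ≡ 3 (mod 4), so (21/23) = +(23/21).
Reduce top mod 21: now compute (2/21).
Pull out 2: since 21 ≡ 5 (mod 8), (2/21) = -1.
Reached (1/21) = 1. Collecting the sign flips along the way, the symbol is -1.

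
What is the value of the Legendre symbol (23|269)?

1

Reciprocity: 23 ≡ 3 and 269 ≡ 1 (mod 4), so (23/269) = +(269/23).
Reduce top mod 23: now compute (16/23).
Pull out 2^4: since 23 ≡ 7 (mod 8), (2/23) = +1, so (2/23)^4 = +1.
Reached (1/23) = 1. Collecting the sign flips along the way, the symbol is +1.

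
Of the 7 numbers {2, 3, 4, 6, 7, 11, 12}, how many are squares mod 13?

3

(2/13) = -1 → non-residue.
(3/13) = +1 → QR.
(4/13) = +1 → QR.
(6/13) = -1 → non-residue.
(7/13) = -1 → non-residue.
(11/13) = -1 → non-residue.
(12/13) = +1 → QR.
Total quadratic residues among the 7: 3.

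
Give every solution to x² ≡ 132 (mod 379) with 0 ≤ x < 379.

109, 270

Since 379 ≡ 3 (mod 4), a square root of 132 is 132^((379+1)/4) = 132^95 mod 379.
Repeated squaring: 132^2≡369, 132^4≡100, 132^8≡146, 132^16≡92, 132^32≡126, 132^64≡337 (mod 379).
132^95 = 132^(64+16+8+4+2+1) ≡ 270 (mod 379).
Check: 270² = 72900 ≡ 132 (mod 379). The two roots are 109 and 270.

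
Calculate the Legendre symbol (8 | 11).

-1

Euler's criterion: (8/11) ≡ 8^5 (mod 11).
8^2 ≡ 9 (mod 11)
8^4 ≡ 4 (mod 11)
8^5 = 8^(4+1) ≡ 10 (mod 11).
Result is 10 ≡ −1, so (8/11) = −1.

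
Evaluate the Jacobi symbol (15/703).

1

Reciprocity: 15 ≡ 3 and 703 ≡ 3 (mod 4), so (15/703) = −(703/15).
Reduce top mod 15: now compute (13/15).
Reciprocity: 13 ≡ 1 and 15 ≡ 3 (mod 4), so (13/15) = +(15/13).
Reduce top mod 13: now compute (2/13).
Pull out 2: since 13 ≡ 5 (mod 8), (2/13) = -1.
Reached (1/13) = 1. Collecting the sign flips along the way, the symbol is +1.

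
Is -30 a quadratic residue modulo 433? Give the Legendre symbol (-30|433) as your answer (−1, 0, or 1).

-1

First reduce: -30 ≡ 403 (mod 433).
Reciprocity: 403 ≡ 3 and 433 ≡ 1 (mod 4), so (403/433) = +(433/403).
Reduce top mod 403: now compute (30/403).
Pull out 2: since 403 ≡ 3 (mod 8), (2/403) = -1.
Reciprocity: 15 ≡ 3 and 403 ≡ 3 (mod 4), so (15/403) = −(403/15).
Reduce top mod 15: now compute (13/15).
Reciprocity: 13 ≡ 1 and 15 ≡ 3 (mod 4), so (13/15) = +(15/13).
Reduce top mod 13: now compute (2/13).
Pull out 2: since 13 ≡ 5 (mod 8), (2/13) = -1.
Reached (1/13) = 1. Collecting the sign flips along the way, the symbol is -1.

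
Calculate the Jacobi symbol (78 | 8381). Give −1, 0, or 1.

1

Pull out 2: since 8381 ≡ 5 (mod 8), (2/8381) = -1.
Reciprocity: 39 ≡ 3 and 8381 ≡ 1 (mod 4), so (39/8381) = +(8381/39).
Reduce top mod 39: now compute (35/39).
Reciprocity: 35 ≡ 3 and 39 ≡ 3 (mod 4), so (35/39) = −(39/35).
Reduce top mod 35: now compute (4/35).
Pull out 2^2: since 35 ≡ 3 (mod 8), (2/35) = -1, so (2/35)^2 = +1.
Reached (1/35) = 1. Collecting the sign flips along the way, the symbol is +1.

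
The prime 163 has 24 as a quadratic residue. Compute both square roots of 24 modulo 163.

26, 137

Since 163 ≡ 3 (mod 4), a square root of 24 is 24^((163+1)/4) = 24^41 mod 163.
Repeated squaring: 24^2≡87, 24^4≡71, 24^8≡151, 24^16≡144, 24^32≡35 (mod 163).
24^41 = 24^(32+8+1) ≡ 26 (mod 163).
Check: 26² = 676 ≡ 24 (mod 163). The two roots are 26 and 137.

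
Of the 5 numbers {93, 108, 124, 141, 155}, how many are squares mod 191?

(93/191) = -1 → non-residue.
(108/191) = +1 → QR.
(124/191) = -1 → non-residue.
(141/191) = -1 → non-residue.
(155/191) = -1 → non-residue.
Total quadratic residues among the 5: 1.

1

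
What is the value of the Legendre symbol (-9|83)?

-1

First reduce: -9 ≡ 74 (mod 83).
Pull out 2: since 83 ≡ 3 (mod 8), (2/83) = -1.
Reciprocity: 37 ≡ 1 and 83 ≡ 3 (mod 4), so (37/83) = +(83/37).
Reduce top mod 37: now compute (9/37).
Reciprocity: 9 ≡ 1 and 37 ≡ 1 (mod 4), so (9/37) = +(37/9).
Reduce top mod 9: now compute (1/9).
Reached (1/9) = 1. Collecting the sign flips along the way, the symbol is -1.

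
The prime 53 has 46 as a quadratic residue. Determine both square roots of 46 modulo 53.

53 ≡ 1 (mod 4), so we find a root by search.
Trying successive values, 24² = 576 ≡ 46 (mod 53). The other root is 53 − 24 = 29.

24, 29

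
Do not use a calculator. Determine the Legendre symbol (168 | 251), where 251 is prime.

-1

Euler's criterion: (168/251) ≡ 168^125 (mod 251).
168^2 ≡ 112 (mod 251)
168^4 ≡ 245 (mod 251)
168^8 ≡ 36 (mod 251)
168^16 ≡ 41 (mod 251)
168^32 ≡ 175 (mod 251)
168^64 ≡ 3 (mod 251)
168^125 = 168^(64+32+16+8+4+1) ≡ 250 (mod 251).
Result is 250 ≡ −1, so (168/251) = −1.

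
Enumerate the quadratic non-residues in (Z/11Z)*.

Square k = 1,…,5 (k and 11−k give the same square):
1²=1, 2²=4, 3²=9, 4²≡5, 5²≡3 (mod 11).
The residues are {1, 3, 4, 5, 9}; the non-residues are the remaining 5 nonzero classes.

2, 6, 7, 8, 10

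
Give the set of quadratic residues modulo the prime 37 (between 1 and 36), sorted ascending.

Square k = 1,…,18 (k and 37−k give the same square):
1²=1, 2²=4, 3²=9, 4²=16, 5²=25, 6²=36, 7²≡12, 8²≡27, 9²≡7, 10²≡26, 11²≡10, 12²≡33, 13²≡21, 14²≡11, 15²≡3, 16²≡34, 17²≡30, 18²≡28 (mod 37).
So the quadratic residues mod 37 are {1, 3, 4, 7, 9, 10, 11, 12, 16, 21, 25, 26, 27, 28, 30, 33, 34, 36}.

1, 3, 4, 7, 9, 10, 11, 12, 16, 21, 25, 26, 27, 28, 30, 33, 34, 36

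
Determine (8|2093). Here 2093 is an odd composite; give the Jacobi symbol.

Pull out 2^3: since 2093 ≡ 5 (mod 8), (2/2093) = -1, so (2/2093)^3 = -1.
Reached (1/2093) = 1. Collecting the sign flips along the way, the symbol is -1.

-1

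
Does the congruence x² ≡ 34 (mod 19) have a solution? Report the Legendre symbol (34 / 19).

First reduce: 34 ≡ 15 (mod 19).
Reciprocity: 15 ≡ 3 and 19 ≡ 3 (mod 4), so (15/19) = −(19/15).
Reduce top mod 15: now compute (4/15).
Pull out 2^2: since 15 ≡ 7 (mod 8), (2/15) = +1, so (2/15)^2 = +1.
Reached (1/15) = 1. Collecting the sign flips along the way, the symbol is -1.

-1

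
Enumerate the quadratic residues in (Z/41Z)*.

1, 2, 4, 5, 8, 9, 10, 16, 18, 20, 21, 23, 25, 31, 32, 33, 36, 37, 39, 40

Square k = 1,…,20 (k and 41−k give the same square):
1²=1, 2²=4, 3²=9, 4²=16, 5²=25, 6²=36, 7²≡8, 8²≡23, 9²≡40, 10²≡18, 11²≡39, 12²≡21, 13²≡5, 14²≡32, 15²≡20, 16²≡10, 17²≡2, 18²≡37, 19²≡33, 20²≡31 (mod 41).
So the quadratic residues mod 41 are {1, 2, 4, 5, 8, 9, 10, 16, 18, 20, 21, 23, 25, 31, 32, 33, 36, 37, 39, 40}.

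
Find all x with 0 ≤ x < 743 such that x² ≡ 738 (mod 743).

348, 395

Since 743 ≡ 3 (mod 4), a square root of 738 is 738^((743+1)/4) = 738^186 mod 743.
Repeated squaring: 738^2≡25, 738^4≡625, 738^8≡550, 738^16≡99, 738^32≡142, 738^64≡103, 738^128≡207 (mod 743).
738^186 = 738^(128+32+16+8+2) ≡ 395 (mod 743).
Check: 395² = 156025 ≡ 738 (mod 743). The two roots are 348 and 395.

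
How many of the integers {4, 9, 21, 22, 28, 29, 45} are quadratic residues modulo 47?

4

(4/47) = +1 → QR.
(9/47) = +1 → QR.
(21/47) = +1 → QR.
(22/47) = -1 → non-residue.
(28/47) = +1 → QR.
(29/47) = -1 → non-residue.
(45/47) = -1 → non-residue.
Total quadratic residues among the 7: 4.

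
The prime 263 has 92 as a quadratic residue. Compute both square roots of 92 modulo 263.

Since 263 ≡ 3 (mod 4), a square root of 92 is 92^((263+1)/4) = 92^66 mod 263.
Repeated squaring: 92^2≡48, 92^4≡200, 92^8≡24, 92^16≡50, 92^32≡133, 92^64≡68 (mod 263).
92^66 = 92^(64+2) ≡ 108 (mod 263).
Check: 108² = 11664 ≡ 92 (mod 263). The two roots are 108 and 155.

108, 155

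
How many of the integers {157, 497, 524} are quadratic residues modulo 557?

3

(157/557) = +1 → QR.
(497/557) = +1 → QR.
(524/557) = +1 → QR.
Total quadratic residues among the 3: 3.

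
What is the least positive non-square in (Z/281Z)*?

3

(2/281) = +1, so 2 is a residue.
(3/281) = −1, so 3 is the smallest positive non-residue mod 281.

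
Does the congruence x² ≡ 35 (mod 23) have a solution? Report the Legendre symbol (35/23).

First reduce: 35 ≡ 12 (mod 23).
Pull out 2^2: since 23 ≡ 7 (mod 8), (2/23) = +1, so (2/23)^2 = +1.
Reciprocity: 3 ≡ 3 and 23 ≡ 3 (mod 4), so (3/23) = −(23/3).
Reduce top mod 3: now compute (2/3).
Pull out 2: since 3 ≡ 3 (mod 8), (2/3) = -1.
Reached (1/3) = 1. Collecting the sign flips along the way, the symbol is +1.

1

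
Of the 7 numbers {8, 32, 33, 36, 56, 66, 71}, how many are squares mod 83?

2

(8/83) = -1 → non-residue.
(32/83) = -1 → non-residue.
(33/83) = +1 → QR.
(36/83) = +1 → QR.
(56/83) = -1 → non-residue.
(66/83) = -1 → non-residue.
(71/83) = -1 → non-residue.
Total quadratic residues among the 7: 2.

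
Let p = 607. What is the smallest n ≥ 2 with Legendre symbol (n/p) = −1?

(2/607) = +1, so 2 is a residue.
(3/607) = −1, so 3 is the smallest positive non-residue mod 607.

3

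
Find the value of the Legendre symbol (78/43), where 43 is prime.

Euler's criterion: (78/43) ≡ 35^21 (mod 43).
35^2 ≡ 21 (mod 43)
35^4 ≡ 11 (mod 43)
35^8 ≡ 35 (mod 43)
35^16 ≡ 21 (mod 43)
35^21 = 35^(16+4+1) ≡ 1 (mod 43).
Result is 1, so (78/43) = 1.

1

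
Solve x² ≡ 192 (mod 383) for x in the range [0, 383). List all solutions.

Since 383 ≡ 3 (mod 4), a square root of 192 is 192^((383+1)/4) = 192^96 mod 383.
Repeated squaring: 192^2≡96, 192^4≡24, 192^8≡193, 192^16≡98, 192^32≡29, 192^64≡75 (mod 383).
192^96 = 192^(64+32) ≡ 260 (mod 383).
Check: 260² = 67600 ≡ 192 (mod 383). The two roots are 123 and 260.

123, 260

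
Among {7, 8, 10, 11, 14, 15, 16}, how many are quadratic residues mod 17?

3

(7/17) = -1 → non-residue.
(8/17) = +1 → QR.
(10/17) = -1 → non-residue.
(11/17) = -1 → non-residue.
(14/17) = -1 → non-residue.
(15/17) = +1 → QR.
(16/17) = +1 → QR.
Total quadratic residues among the 7: 3.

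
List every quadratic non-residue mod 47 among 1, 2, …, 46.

5, 10, 11, 13, 15, 19, 20, 22, 23, 26, 29, 30, 31, 33, 35, 38, 39, 40, 41, 43, 44, 45, 46

Square k = 1,…,23 (k and 47−k give the same square):
1²=1, 2²=4, 3²=9, 4²=16, 5²=25, 6²=36, 7²≡2, 8²≡17, 9²≡34, 10²≡6, 11²≡27, 12²≡3, 13²≡28, 14²≡8, 15²≡37, 16²≡21, 17²≡7, 18²≡42, 19²≡32, 20²≡24, 21²≡18, 22²≡14, 23²≡12 (mod 47).
The residues are {1, 2, 3, 4, 6, 7, 8, 9, 12, 14, 16, 17, 18, 21, 24, 25, 27, 28, 32, 34, 36, 37, 42}; the non-residues are the remaining 23 nonzero classes.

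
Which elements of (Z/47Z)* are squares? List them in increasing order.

Square k = 1,…,23 (k and 47−k give the same square):
1²=1, 2²=4, 3²=9, 4²=16, 5²=25, 6²=36, 7²≡2, 8²≡17, 9²≡34, 10²≡6, 11²≡27, 12²≡3, 13²≡28, 14²≡8, 15²≡37, 16²≡21, 17²≡7, 18²≡42, 19²≡32, 20²≡24, 21²≡18, 22²≡14, 23²≡12 (mod 47).
So the quadratic residues mod 47 are {1, 2, 3, 4, 6, 7, 8, 9, 12, 14, 16, 17, 18, 21, 24, 25, 27, 28, 32, 34, 36, 37, 42}.

1, 2, 3, 4, 6, 7, 8, 9, 12, 14, 16, 17, 18, 21, 24, 25, 27, 28, 32, 34, 36, 37, 42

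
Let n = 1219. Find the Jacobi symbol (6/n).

1

Pull out 2: since 1219 ≡ 3 (mod 8), (2/1219) = -1.
Reciprocity: 3 ≡ 3 and 1219 ≡ 3 (mod 4), so (3/1219) = −(1219/3).
Reduce top mod 3: now compute (1/3).
Reached (1/3) = 1. Collecting the sign flips along the way, the symbol is +1.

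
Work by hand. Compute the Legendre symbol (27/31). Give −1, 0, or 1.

-1

Reciprocity: 27 ≡ 3 and 31 ≡ 3 (mod 4), so (27/31) = −(31/27).
Reduce top mod 27: now compute (4/27).
Pull out 2^2: since 27 ≡ 3 (mod 8), (2/27) = -1, so (2/27)^2 = +1.
Reached (1/27) = 1. Collecting the sign flips along the way, the symbol is -1.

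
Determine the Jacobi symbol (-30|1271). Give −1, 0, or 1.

-1

First reduce: -30 ≡ 1241 (mod 1271).
Reciprocity: 1241 ≡ 1 and 1271 ≡ 3 (mod 4), so (1241/1271) = +(1271/1241).
Reduce top mod 1241: now compute (30/1241).
Pull out 2: since 1241 ≡ 1 (mod 8), (2/1241) = +1.
Reciprocity: 15 ≡ 3 and 1241 ≡ 1 (mod 4), so (15/1241) = +(1241/15).
Reduce top mod 15: now compute (11/15).
Reciprocity: 11 ≡ 3 and 15 ≡ 3 (mod 4), so (11/15) = −(15/11).
Reduce top mod 11: now compute (4/11).
Pull out 2^2: since 11 ≡ 3 (mod 8), (2/11) = -1, so (2/11)^2 = +1.
Reached (1/11) = 1. Collecting the sign flips along the way, the symbol is -1.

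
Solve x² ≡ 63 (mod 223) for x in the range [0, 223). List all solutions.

78, 145

Since 223 ≡ 3 (mod 4), a square root of 63 is 63^((223+1)/4) = 63^56 mod 223.
Repeated squaring: 63^2≡178, 63^4≡18, 63^8≡101, 63^16≡166, 63^32≡127 (mod 223).
63^56 = 63^(32+16+8) ≡ 78 (mod 223).
Check: 78² = 6084 ≡ 63 (mod 223). The two roots are 78 and 145.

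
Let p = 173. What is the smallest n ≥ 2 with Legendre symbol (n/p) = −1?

2

(2/173) = −1, so 2 is the smallest positive non-residue mod 173.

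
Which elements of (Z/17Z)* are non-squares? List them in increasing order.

3 5 6 7 10 11 12 14

Square k = 1,…,8 (k and 17−k give the same square):
1²=1, 2²=4, 3²=9, 4²=16, 5²≡8, 6²≡2, 7²≡15, 8²≡13 (mod 17).
The residues are {1, 2, 4, 8, 9, 13, 15, 16}; the non-residues are the remaining 8 nonzero classes.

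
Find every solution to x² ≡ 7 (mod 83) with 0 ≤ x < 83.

16, 67

Since 83 ≡ 3 (mod 4), a square root of 7 is 7^((83+1)/4) = 7^21 mod 83.
Repeated squaring: 7^2≡49, 7^4≡77, 7^8≡36, 7^16≡51 (mod 83).
7^21 = 7^(16+4+1) ≡ 16 (mod 83).
Check: 16² = 256 ≡ 7 (mod 83). The two roots are 16 and 67.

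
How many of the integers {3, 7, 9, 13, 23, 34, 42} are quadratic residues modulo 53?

4

(3/53) = -1 → non-residue.
(7/53) = +1 → QR.
(9/53) = +1 → QR.
(13/53) = +1 → QR.
(23/53) = -1 → non-residue.
(34/53) = -1 → non-residue.
(42/53) = +1 → QR.
Total quadratic residues among the 7: 4.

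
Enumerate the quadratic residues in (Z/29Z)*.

1,4,5,6,7,9,13,16,20,22,23,24,25,28

Square k = 1,…,14 (k and 29−k give the same square):
1²=1, 2²=4, 3²=9, 4²=16, 5²=25, 6²≡7, 7²≡20, 8²≡6, 9²≡23, 10²≡13, 11²≡5, 12²≡28, 13²≡24, 14²≡22 (mod 29).
So the quadratic residues mod 29 are {1, 4, 5, 6, 7, 9, 13, 16, 20, 22, 23, 24, 25, 28}.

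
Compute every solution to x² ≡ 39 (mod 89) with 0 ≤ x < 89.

22, 67

89 ≡ 1 (mod 4), so we find a root by search.
Trying successive values, 22² = 484 ≡ 39 (mod 89). The other root is 89 − 22 = 67.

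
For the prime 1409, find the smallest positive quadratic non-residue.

3

(2/1409) = +1, so 2 is a residue.
(3/1409) = −1, so 3 is the smallest positive non-residue mod 1409.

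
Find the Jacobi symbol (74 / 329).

1

Pull out 2: since 329 ≡ 1 (mod 8), (2/329) = +1.
Reciprocity: 37 ≡ 1 and 329 ≡ 1 (mod 4), so (37/329) = +(329/37).
Reduce top mod 37: now compute (33/37).
Reciprocity: 33 ≡ 1 and 37 ≡ 1 (mod 4), so (33/37) = +(37/33).
Reduce top mod 33: now compute (4/33).
Pull out 2^2: since 33 ≡ 1 (mod 8), (2/33) = +1, so (2/33)^2 = +1.
Reached (1/33) = 1. Collecting the sign flips along the way, the symbol is +1.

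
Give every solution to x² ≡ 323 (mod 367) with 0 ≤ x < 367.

Since 367 ≡ 3 (mod 4), a square root of 323 is 323^((367+1)/4) = 323^92 mod 367.
Repeated squaring: 323^2≡101, 323^4≡292, 323^8≡120, 323^16≡87, 323^32≡229, 323^64≡327 (mod 367).
323^92 = 323^(64+16+8+4) ≡ 220 (mod 367).
Check: 220² = 48400 ≡ 323 (mod 367). The two roots are 147 and 220.

147, 220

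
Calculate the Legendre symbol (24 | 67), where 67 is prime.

1

Pull out 2^3: since 67 ≡ 3 (mod 8), (2/67) = -1, so (2/67)^3 = -1.
Reciprocity: 3 ≡ 3 and 67 ≡ 3 (mod 4), so (3/67) = −(67/3).
Reduce top mod 3: now compute (1/3).
Reached (1/3) = 1. Collecting the sign flips along the way, the symbol is +1.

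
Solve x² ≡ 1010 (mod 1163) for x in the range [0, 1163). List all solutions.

Since 1163 ≡ 3 (mod 4), a square root of 1010 is 1010^((1163+1)/4) = 1010^291 mod 1163.
Repeated squaring: 1010^2≡149, 1010^4≡104, 1010^8≡349, 1010^16≡849, 1010^32≡904, 1010^64≡790, 1010^128≡732, 1010^256≡844 (mod 1163).
1010^291 = 1010^(256+32+2+1) ≡ 127 (mod 1163).
Check: 127² = 16129 ≡ 1010 (mod 1163). The two roots are 127 and 1036.

127, 1036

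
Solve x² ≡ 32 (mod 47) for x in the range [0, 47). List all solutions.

19, 28

Since 47 ≡ 3 (mod 4), a square root of 32 is 32^((47+1)/4) = 32^12 mod 47.
Repeated squaring: 32^2≡37, 32^4≡6, 32^8≡36 (mod 47).
32^12 = 32^(8+4) ≡ 28 (mod 47).
Check: 28² = 784 ≡ 32 (mod 47). The two roots are 19 and 28.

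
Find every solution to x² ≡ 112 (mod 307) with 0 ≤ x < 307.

135, 172

Since 307 ≡ 3 (mod 4), a square root of 112 is 112^((307+1)/4) = 112^77 mod 307.
Repeated squaring: 112^2≡264, 112^4≡7, 112^8≡49, 112^16≡252, 112^32≡262, 112^64≡183 (mod 307).
112^77 = 112^(64+8+4+1) ≡ 135 (mod 307).
Check: 135² = 18225 ≡ 112 (mod 307). The two roots are 135 and 172.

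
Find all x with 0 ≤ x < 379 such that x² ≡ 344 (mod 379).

Since 379 ≡ 3 (mod 4), a square root of 344 is 344^((379+1)/4) = 344^95 mod 379.
Repeated squaring: 344^2≡88, 344^4≡164, 344^8≡366, 344^16≡169, 344^32≡136, 344^64≡304 (mod 379).
344^95 = 344^(64+16+8+4+2+1) ≡ 129 (mod 379).
Check: 129² = 16641 ≡ 344 (mod 379). The two roots are 129 and 250.

129, 250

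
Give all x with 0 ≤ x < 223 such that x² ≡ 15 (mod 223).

Since 223 ≡ 3 (mod 4), a square root of 15 is 15^((223+1)/4) = 15^56 mod 223.
Repeated squaring: 15^2≡2, 15^4≡4, 15^8≡16, 15^16≡33, 15^32≡197 (mod 223).
15^56 = 15^(32+16+8) ≡ 98 (mod 223).
Check: 98² = 9604 ≡ 15 (mod 223). The two roots are 98 and 125.

98, 125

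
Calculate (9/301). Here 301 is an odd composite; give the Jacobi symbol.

1

Reciprocity: 9 ≡ 1 and 301 ≡ 1 (mod 4), so (9/301) = +(301/9).
Reduce top mod 9: now compute (4/9).
Pull out 2^2: since 9 ≡ 1 (mod 8), (2/9) = +1, so (2/9)^2 = +1.
Reached (1/9) = 1. Collecting the sign flips along the way, the symbol is +1.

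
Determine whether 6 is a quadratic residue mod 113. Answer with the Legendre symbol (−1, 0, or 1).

-1

Euler's criterion: (6/113) ≡ 6^56 (mod 113).
6^2 ≡ 36 (mod 113)
6^4 ≡ 53 (mod 113)
6^8 ≡ 97 (mod 113)
6^16 ≡ 30 (mod 113)
6^32 ≡ 109 (mod 113)
6^56 = 6^(32+16+8) ≡ 112 (mod 113).
Result is 112 ≡ −1, so (6/113) = −1.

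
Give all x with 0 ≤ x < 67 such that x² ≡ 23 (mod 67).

Since 67 ≡ 3 (mod 4), a square root of 23 is 23^((67+1)/4) = 23^17 mod 67.
Repeated squaring: 23^2≡60, 23^4≡49, 23^8≡56, 23^16≡54 (mod 67).
23^17 = 23^(16+1) ≡ 36 (mod 67).
Check: 36² = 1296 ≡ 23 (mod 67). The two roots are 31 and 36.

31, 36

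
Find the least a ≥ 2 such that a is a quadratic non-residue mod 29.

2

(2/29) = −1, so 2 is the smallest positive non-residue mod 29.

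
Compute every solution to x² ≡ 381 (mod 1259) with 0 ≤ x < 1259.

Since 1259 ≡ 3 (mod 4), a square root of 381 is 381^((1259+1)/4) = 381^315 mod 1259.
Repeated squaring: 381^2≡376, 381^4≡368, 381^8≡711, 381^16≡662, 381^32≡112, 381^64≡1213, 381^128≡857, 381^256≡452 (mod 1259).
381^315 = 381^(256+32+16+8+2+1) ≡ 517 (mod 1259).
Check: 517² = 267289 ≡ 381 (mod 1259). The two roots are 517 and 742.

517, 742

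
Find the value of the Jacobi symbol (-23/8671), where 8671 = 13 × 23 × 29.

First reduce: -23 ≡ 8648 (mod 8671).
Pull out 2^3: since 8671 ≡ 7 (mod 8), (2/8671) = +1, so (2/8671)^3 = +1.
Reciprocity: 1081 ≡ 1 and 8671 ≡ 3 (mod 4), so (1081/8671) = +(8671/1081).
Reduce top mod 1081: now compute (23/1081).
Reciprocity: 23 ≡ 3 and 1081 ≡ 1 (mod 4), so (23/1081) = +(1081/23).
Reduce top mod 23: now compute (0/23).
Top reduces to 0: gcd > 1, so the symbol is 0.

0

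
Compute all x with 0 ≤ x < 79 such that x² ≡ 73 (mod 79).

28, 51

Since 79 ≡ 3 (mod 4), a square root of 73 is 73^((79+1)/4) = 73^20 mod 79.
Repeated squaring: 73^2≡36, 73^4≡32, 73^8≡76, 73^16≡9 (mod 79).
73^20 = 73^(16+4) ≡ 51 (mod 79).
Check: 51² = 2601 ≡ 73 (mod 79). The two roots are 28 and 51.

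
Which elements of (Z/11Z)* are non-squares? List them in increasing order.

Square k = 1,…,5 (k and 11−k give the same square):
1²=1, 2²=4, 3²=9, 4²≡5, 5²≡3 (mod 11).
The residues are {1, 3, 4, 5, 9}; the non-residues are the remaining 5 nonzero classes.

2,6,7,8,10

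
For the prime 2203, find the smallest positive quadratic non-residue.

(2/2203) = −1, so 2 is the smallest positive non-residue mod 2203.

2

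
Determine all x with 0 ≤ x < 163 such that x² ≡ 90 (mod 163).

47, 116

Since 163 ≡ 3 (mod 4), a square root of 90 is 90^((163+1)/4) = 90^41 mod 163.
Repeated squaring: 90^2≡113, 90^4≡55, 90^8≡91, 90^16≡131, 90^32≡46 (mod 163).
90^41 = 90^(32+8+1) ≡ 47 (mod 163).
Check: 47² = 2209 ≡ 90 (mod 163). The two roots are 47 and 116.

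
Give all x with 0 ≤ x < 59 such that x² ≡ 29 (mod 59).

18, 41

Since 59 ≡ 3 (mod 4), a square root of 29 is 29^((59+1)/4) = 29^15 mod 59.
Repeated squaring: 29^2≡15, 29^4≡48, 29^8≡3 (mod 59).
29^15 = 29^(8+4+2+1) ≡ 41 (mod 59).
Check: 41² = 1681 ≡ 29 (mod 59). The two roots are 18 and 41.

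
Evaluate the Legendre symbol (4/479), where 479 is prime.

Pull out 2^2: since 479 ≡ 7 (mod 8), (2/479) = +1, so (2/479)^2 = +1.
Reached (1/479) = 1. Collecting the sign flips along the way, the symbol is +1.

1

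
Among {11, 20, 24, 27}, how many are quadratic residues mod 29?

2

(11/29) = -1 → non-residue.
(20/29) = +1 → QR.
(24/29) = +1 → QR.
(27/29) = -1 → non-residue.
Total quadratic residues among the 4: 2.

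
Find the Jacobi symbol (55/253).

Reciprocity: 55 ≡ 3 and 253 ≡ 1 (mod 4), so (55/253) = +(253/55).
Reduce top mod 55: now compute (33/55).
Reciprocity: 33 ≡ 1 and 55 ≡ 3 (mod 4), so (33/55) = +(55/33).
Reduce top mod 33: now compute (22/33).
Pull out 2: since 33 ≡ 1 (mod 8), (2/33) = +1.
Reciprocity: 11 ≡ 3 and 33 ≡ 1 (mod 4), so (11/33) = +(33/11).
Reduce top mod 11: now compute (0/11).
Top reduces to 0: gcd > 1, so the symbol is 0.

0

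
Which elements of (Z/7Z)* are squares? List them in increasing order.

Square k = 1,…,3 (k and 7−k give the same square):
1²=1, 2²=4, 3²≡2 (mod 7).
So the quadratic residues mod 7 are {1, 2, 4}.

1 2 4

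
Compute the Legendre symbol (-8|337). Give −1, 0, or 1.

1

First reduce: -8 ≡ 329 (mod 337).
Reciprocity: 329 ≡ 1 and 337 ≡ 1 (mod 4), so (329/337) = +(337/329).
Reduce top mod 329: now compute (8/329).
Pull out 2^3: since 329 ≡ 1 (mod 8), (2/329) = +1, so (2/329)^3 = +1.
Reached (1/329) = 1. Collecting the sign flips along the way, the symbol is +1.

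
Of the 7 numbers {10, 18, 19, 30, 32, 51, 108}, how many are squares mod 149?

2

(10/149) = -1 → non-residue.
(18/149) = -1 → non-residue.
(19/149) = +1 → QR.
(30/149) = +1 → QR.
(32/149) = -1 → non-residue.
(51/149) = -1 → non-residue.
(108/149) = -1 → non-residue.
Total quadratic residues among the 7: 2.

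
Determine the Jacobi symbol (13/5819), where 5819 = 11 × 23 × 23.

-1

Reciprocity: 13 ≡ 1 and 5819 ≡ 3 (mod 4), so (13/5819) = +(5819/13).
Reduce top mod 13: now compute (8/13).
Pull out 2^3: since 13 ≡ 5 (mod 8), (2/13) = -1, so (2/13)^3 = -1.
Reached (1/13) = 1. Collecting the sign flips along the way, the symbol is -1.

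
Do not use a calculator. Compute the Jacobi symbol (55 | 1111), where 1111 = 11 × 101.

Reciprocity: 55 ≡ 3 and 1111 ≡ 3 (mod 4), so (55/1111) = −(1111/55).
Reduce top mod 55: now compute (11/55).
Reciprocity: 11 ≡ 3 and 55 ≡ 3 (mod 4), so (11/55) = −(55/11).
Reduce top mod 11: now compute (0/11).
Top reduces to 0: gcd > 1, so the symbol is 0.

0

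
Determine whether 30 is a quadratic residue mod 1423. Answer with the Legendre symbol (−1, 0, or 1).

1

Pull out 2: since 1423 ≡ 7 (mod 8), (2/1423) = +1.
Reciprocity: 15 ≡ 3 and 1423 ≡ 3 (mod 4), so (15/1423) = −(1423/15).
Reduce top mod 15: now compute (13/15).
Reciprocity: 13 ≡ 1 and 15 ≡ 3 (mod 4), so (13/15) = +(15/13).
Reduce top mod 13: now compute (2/13).
Pull out 2: since 13 ≡ 5 (mod 8), (2/13) = -1.
Reached (1/13) = 1. Collecting the sign flips along the way, the symbol is +1.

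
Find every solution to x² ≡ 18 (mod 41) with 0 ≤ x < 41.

10, 31

41 ≡ 1 (mod 4), so we find a root by search.
Trying successive values, 10² = 100 ≡ 18 (mod 41). The other root is 41 − 10 = 31.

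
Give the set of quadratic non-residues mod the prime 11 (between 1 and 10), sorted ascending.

2, 6, 7, 8, 10

Square k = 1,…,5 (k and 11−k give the same square):
1²=1, 2²=4, 3²=9, 4²≡5, 5²≡3 (mod 11).
The residues are {1, 3, 4, 5, 9}; the non-residues are the remaining 5 nonzero classes.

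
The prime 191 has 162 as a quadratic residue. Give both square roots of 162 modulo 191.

Since 191 ≡ 3 (mod 4), a square root of 162 is 162^((191+1)/4) = 162^48 mod 191.
Repeated squaring: 162^2≡77, 162^4≡8, 162^8≡64, 162^16≡85, 162^32≡158 (mod 191).
162^48 = 162^(32+16) ≡ 60 (mod 191).
Check: 60² = 3600 ≡ 162 (mod 191). The two roots are 60 and 131.

60, 131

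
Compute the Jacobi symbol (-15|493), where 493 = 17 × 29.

First reduce: -15 ≡ 478 (mod 493).
Pull out 2: since 493 ≡ 5 (mod 8), (2/493) = -1.
Reciprocity: 239 ≡ 3 and 493 ≡ 1 (mod 4), so (239/493) = +(493/239).
Reduce top mod 239: now compute (15/239).
Reciprocity: 15 ≡ 3 and 239 ≡ 3 (mod 4), so (15/239) = −(239/15).
Reduce top mod 15: now compute (14/15).
Pull out 2: since 15 ≡ 7 (mod 8), (2/15) = +1.
Reciprocity: 7 ≡ 3 and 15 ≡ 3 (mod 4), so (7/15) = −(15/7).
Reduce top mod 7: now compute (1/7).
Reached (1/7) = 1. Collecting the sign flips along the way, the symbol is -1.

-1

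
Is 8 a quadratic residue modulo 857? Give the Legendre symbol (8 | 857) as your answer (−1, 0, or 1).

1

Pull out 2^3: since 857 ≡ 1 (mod 8), (2/857) = +1, so (2/857)^3 = +1.
Reached (1/857) = 1. Collecting the sign flips along the way, the symbol is +1.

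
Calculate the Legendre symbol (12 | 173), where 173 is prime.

-1

Pull out 2^2: since 173 ≡ 5 (mod 8), (2/173) = -1, so (2/173)^2 = +1.
Reciprocity: 3 ≡ 3 and 173 ≡ 1 (mod 4), so (3/173) = +(173/3).
Reduce top mod 3: now compute (2/3).
Pull out 2: since 3 ≡ 3 (mod 8), (2/3) = -1.
Reached (1/3) = 1. Collecting the sign flips along the way, the symbol is -1.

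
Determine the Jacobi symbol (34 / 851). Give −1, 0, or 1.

Pull out 2: since 851 ≡ 3 (mod 8), (2/851) = -1.
Reciprocity: 17 ≡ 1 and 851 ≡ 3 (mod 4), so (17/851) = +(851/17).
Reduce top mod 17: now compute (1/17).
Reached (1/17) = 1. Collecting the sign flips along the way, the symbol is -1.

-1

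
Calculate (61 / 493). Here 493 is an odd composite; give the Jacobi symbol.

Reciprocity: 61 ≡ 1 and 493 ≡ 1 (mod 4), so (61/493) = +(493/61).
Reduce top mod 61: now compute (5/61).
Reciprocity: 5 ≡ 1 and 61 ≡ 1 (mod 4), so (5/61) = +(61/5).
Reduce top mod 5: now compute (1/5).
Reached (1/5) = 1. Collecting the sign flips along the way, the symbol is +1.

1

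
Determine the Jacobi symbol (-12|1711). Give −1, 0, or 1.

First reduce: -12 ≡ 1699 (mod 1711).
Reciprocity: 1699 ≡ 3 and 1711 ≡ 3 (mod 4), so (1699/1711) = −(1711/1699).
Reduce top mod 1699: now compute (12/1699).
Pull out 2^2: since 1699 ≡ 3 (mod 8), (2/1699) = -1, so (2/1699)^2 = +1.
Reciprocity: 3 ≡ 3 and 1699 ≡ 3 (mod 4), so (3/1699) = −(1699/3).
Reduce top mod 3: now compute (1/3).
Reached (1/3) = 1. Collecting the sign flips along the way, the symbol is +1.

1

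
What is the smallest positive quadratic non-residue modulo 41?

(2/41) = +1, so 2 is a residue.
(3/41) = −1, so 3 is the smallest positive non-residue mod 41.

3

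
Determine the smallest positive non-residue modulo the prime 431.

(2/431) = +1, so 2 is a residue.
(3/431) = +1, so 3 is a residue.
(4/431) = +1, so 4 is a residue.
(5/431) = +1, so 5 is a residue.
(6/431) = +1, so 6 is a residue.
(7/431) = −1, so 7 is the smallest positive non-residue mod 431.

7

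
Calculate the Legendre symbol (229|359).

Reciprocity: 229 ≡ 1 and 359 ≡ 3 (mod 4), so (229/359) = +(359/229).
Reduce top mod 229: now compute (130/229).
Pull out 2: since 229 ≡ 5 (mod 8), (2/229) = -1.
Reciprocity: 65 ≡ 1 and 229 ≡ 1 (mod 4), so (65/229) = +(229/65).
Reduce top mod 65: now compute (34/65).
Pull out 2: since 65 ≡ 1 (mod 8), (2/65) = +1.
Reciprocity: 17 ≡ 1 and 65 ≡ 1 (mod 4), so (17/65) = +(65/17).
Reduce top mod 17: now compute (14/17).
Pull out 2: since 17 ≡ 1 (mod 8), (2/17) = +1.
Reciprocity: 7 ≡ 3 and 17 ≡ 1 (mod 4), so (7/17) = +(17/7).
Reduce top mod 7: now compute (3/7).
Reciprocity: 3 ≡ 3 and 7 ≡ 3 (mod 4), so (3/7) = −(7/3).
Reduce top mod 3: now compute (1/3).
Reached (1/3) = 1. Collecting the sign flips along the way, the symbol is +1.

1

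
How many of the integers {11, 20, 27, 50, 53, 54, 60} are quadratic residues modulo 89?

4

(11/89) = +1 → QR.
(20/89) = +1 → QR.
(27/89) = -1 → non-residue.
(50/89) = +1 → QR.
(53/89) = +1 → QR.
(54/89) = -1 → non-residue.
(60/89) = -1 → non-residue.
Total quadratic residues among the 7: 4.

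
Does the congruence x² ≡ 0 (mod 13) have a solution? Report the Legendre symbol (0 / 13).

0

Top reduces to 0: gcd > 1, so the symbol is 0.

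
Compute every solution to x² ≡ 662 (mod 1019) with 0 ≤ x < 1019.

41, 978

Since 1019 ≡ 3 (mod 4), a square root of 662 is 662^((1019+1)/4) = 662^255 mod 1019.
Repeated squaring: 662^2≡74, 662^4≡381, 662^8≡463, 662^16≡379, 662^32≡981, 662^64≡425, 662^128≡262 (mod 1019).
662^255 = 662^(128+64+32+16+8+4+2+1) ≡ 978 (mod 1019).
Check: 978² = 956484 ≡ 662 (mod 1019). The two roots are 41 and 978.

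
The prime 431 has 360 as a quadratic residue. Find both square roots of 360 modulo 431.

Since 431 ≡ 3 (mod 4), a square root of 360 is 360^((431+1)/4) = 360^108 mod 431.
Repeated squaring: 360^2≡300, 360^4≡352, 360^8≡207, 360^16≡180, 360^32≡75, 360^64≡22 (mod 431).
360^108 = 360^(64+32+8+4) ≡ 305 (mod 431).
Check: 305² = 93025 ≡ 360 (mod 431). The two roots are 126 and 305.

126, 305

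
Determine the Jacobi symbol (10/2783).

Pull out 2: since 2783 ≡ 7 (mod 8), (2/2783) = +1.
Reciprocity: 5 ≡ 1 and 2783 ≡ 3 (mod 4), so (5/2783) = +(2783/5).
Reduce top mod 5: now compute (3/5).
Reciprocity: 3 ≡ 3 and 5 ≡ 1 (mod 4), so (3/5) = +(5/3).
Reduce top mod 3: now compute (2/3).
Pull out 2: since 3 ≡ 3 (mod 8), (2/3) = -1.
Reached (1/3) = 1. Collecting the sign flips along the way, the symbol is -1.

-1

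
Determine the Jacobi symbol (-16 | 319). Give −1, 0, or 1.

First reduce: -16 ≡ 303 (mod 319).
Reciprocity: 303 ≡ 3 and 319 ≡ 3 (mod 4), so (303/319) = −(319/303).
Reduce top mod 303: now compute (16/303).
Pull out 2^4: since 303 ≡ 7 (mod 8), (2/303) = +1, so (2/303)^4 = +1.
Reached (1/303) = 1. Collecting the sign flips along the way, the symbol is -1.

-1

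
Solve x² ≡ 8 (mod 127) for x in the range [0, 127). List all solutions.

Since 127 ≡ 3 (mod 4), a square root of 8 is 8^((127+1)/4) = 8^32 mod 127.
Repeated squaring: 8^2≡64, 8^4≡32, 8^8≡8, 8^16≡64, 8^32≡32 (mod 127).
8^32 = 8^(32) ≡ 32 (mod 127).
Check: 32² = 1024 ≡ 8 (mod 127). The two roots are 32 and 95.

32, 95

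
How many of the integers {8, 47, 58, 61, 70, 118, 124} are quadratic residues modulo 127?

(8/127) = +1 → QR.
(47/127) = +1 → QR.
(58/127) = -1 → non-residue.
(61/127) = +1 → QR.
(70/127) = +1 → QR.
(118/127) = -1 → non-residue.
(124/127) = +1 → QR.
Total quadratic residues among the 7: 5.

5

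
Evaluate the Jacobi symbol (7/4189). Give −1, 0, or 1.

-1

Reciprocity: 7 ≡ 3 and 4189 ≡ 1 (mod 4), so (7/4189) = +(4189/7).
Reduce top mod 7: now compute (3/7).
Reciprocity: 3 ≡ 3 and 7 ≡ 3 (mod 4), so (3/7) = −(7/3).
Reduce top mod 3: now compute (1/3).
Reached (1/3) = 1. Collecting the sign flips along the way, the symbol is -1.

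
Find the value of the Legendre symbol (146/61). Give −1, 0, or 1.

First reduce: 146 ≡ 24 (mod 61).
Pull out 2^3: since 61 ≡ 5 (mod 8), (2/61) = -1, so (2/61)^3 = -1.
Reciprocity: 3 ≡ 3 and 61 ≡ 1 (mod 4), so (3/61) = +(61/3).
Reduce top mod 3: now compute (1/3).
Reached (1/3) = 1. Collecting the sign flips along the way, the symbol is -1.

-1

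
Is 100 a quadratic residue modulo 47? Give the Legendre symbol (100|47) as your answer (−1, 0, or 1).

First reduce: 100 ≡ 6 (mod 47).
Pull out 2: since 47 ≡ 7 (mod 8), (2/47) = +1.
Reciprocity: 3 ≡ 3 and 47 ≡ 3 (mod 4), so (3/47) = −(47/3).
Reduce top mod 3: now compute (2/3).
Pull out 2: since 3 ≡ 3 (mod 8), (2/3) = -1.
Reached (1/3) = 1. Collecting the sign flips along the way, the symbol is +1.

1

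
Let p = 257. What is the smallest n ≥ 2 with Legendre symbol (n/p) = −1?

(2/257) = +1, so 2 is a residue.
(3/257) = −1, so 3 is the smallest positive non-residue mod 257.

3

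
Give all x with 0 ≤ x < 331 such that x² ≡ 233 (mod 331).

137, 194

Since 331 ≡ 3 (mod 4), a square root of 233 is 233^((331+1)/4) = 233^83 mod 331.
Repeated squaring: 233^2≡5, 233^4≡25, 233^8≡294, 233^16≡45, 233^32≡39, 233^64≡197 (mod 331).
233^83 = 233^(64+16+2+1) ≡ 194 (mod 331).
Check: 194² = 37636 ≡ 233 (mod 331). The two roots are 137 and 194.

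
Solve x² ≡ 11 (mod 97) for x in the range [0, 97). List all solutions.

37, 60

97 ≡ 1 (mod 4), so we find a root by search.
Trying successive values, 37² = 1369 ≡ 11 (mod 97). The other root is 97 − 37 = 60.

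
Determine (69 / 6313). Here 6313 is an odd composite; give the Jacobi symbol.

-1

Reciprocity: 69 ≡ 1 and 6313 ≡ 1 (mod 4), so (69/6313) = +(6313/69).
Reduce top mod 69: now compute (34/69).
Pull out 2: since 69 ≡ 5 (mod 8), (2/69) = -1.
Reciprocity: 17 ≡ 1 and 69 ≡ 1 (mod 4), so (17/69) = +(69/17).
Reduce top mod 17: now compute (1/17).
Reached (1/17) = 1. Collecting the sign flips along the way, the symbol is -1.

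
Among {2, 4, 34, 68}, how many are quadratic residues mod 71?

(2/71) = +1 → QR.
(4/71) = +1 → QR.
(34/71) = -1 → non-residue.
(68/71) = -1 → non-residue.
Total quadratic residues among the 4: 2.

2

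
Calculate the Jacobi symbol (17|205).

1

Reciprocity: 17 ≡ 1 and 205 ≡ 1 (mod 4), so (17/205) = +(205/17).
Reduce top mod 17: now compute (1/17).
Reached (1/17) = 1. Collecting the sign flips along the way, the symbol is +1.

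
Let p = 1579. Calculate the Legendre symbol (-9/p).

First reduce: -9 ≡ 1570 (mod 1579).
Pull out 2: since 1579 ≡ 3 (mod 8), (2/1579) = -1.
Reciprocity: 785 ≡ 1 and 1579 ≡ 3 (mod 4), so (785/1579) = +(1579/785).
Reduce top mod 785: now compute (9/785).
Reciprocity: 9 ≡ 1 and 785 ≡ 1 (mod 4), so (9/785) = +(785/9).
Reduce top mod 9: now compute (2/9).
Pull out 2: since 9 ≡ 1 (mod 8), (2/9) = +1.
Reached (1/9) = 1. Collecting the sign flips along the way, the symbol is -1.

-1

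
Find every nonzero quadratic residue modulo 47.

1, 2, 3, 4, 6, 7, 8, 9, 12, 14, 16, 17, 18, 21, 24, 25, 27, 28, 32, 34, 36, 37, 42

Square k = 1,…,23 (k and 47−k give the same square):
1²=1, 2²=4, 3²=9, 4²=16, 5²=25, 6²=36, 7²≡2, 8²≡17, 9²≡34, 10²≡6, 11²≡27, 12²≡3, 13²≡28, 14²≡8, 15²≡37, 16²≡21, 17²≡7, 18²≡42, 19²≡32, 20²≡24, 21²≡18, 22²≡14, 23²≡12 (mod 47).
So the quadratic residues mod 47 are {1, 2, 3, 4, 6, 7, 8, 9, 12, 14, 16, 17, 18, 21, 24, 25, 27, 28, 32, 34, 36, 37, 42}.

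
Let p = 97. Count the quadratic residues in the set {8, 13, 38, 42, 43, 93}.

(8/97) = +1 → QR.
(13/97) = -1 → non-residue.
(38/97) = -1 → non-residue.
(42/97) = -1 → non-residue.
(43/97) = +1 → QR.
(93/97) = +1 → QR.
Total quadratic residues among the 6: 3.

3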